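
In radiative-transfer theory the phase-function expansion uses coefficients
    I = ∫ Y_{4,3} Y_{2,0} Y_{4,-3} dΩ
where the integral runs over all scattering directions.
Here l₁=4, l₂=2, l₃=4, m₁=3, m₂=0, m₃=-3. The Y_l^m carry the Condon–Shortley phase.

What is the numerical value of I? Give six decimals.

0.057344

Checks pass: Σm=0; 10 even; l₃=4∈[2,6].
(2·4+1)(2·2+1)(2·4+1) = 405
Δ: 2! 6! 2! / 11! → 1/13860
sum: t=0:+1/192 t=1:−1/36 t=2:+1/192 = -5/288
3j²(4 2 4; 0 0 0) = Δ·Π!·Σ² = 20/693  (sign -1)
sum: t=0:+1/480 t=1:−1/720 = 1/1440
3j²(4 2 4; 3 0 -3) = Δ·Π!·Σ² = 7/1980  (sign -1)
combine: 4πI² = 405·20/693·7/1980 = 5/121
take √, sign +1: I = 0.05734392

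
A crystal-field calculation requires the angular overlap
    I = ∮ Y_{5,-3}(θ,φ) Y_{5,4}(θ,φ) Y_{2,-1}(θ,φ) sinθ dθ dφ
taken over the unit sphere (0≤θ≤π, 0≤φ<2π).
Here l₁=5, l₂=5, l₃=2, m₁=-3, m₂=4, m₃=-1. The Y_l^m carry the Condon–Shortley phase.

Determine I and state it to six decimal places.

0.196098

m-sum 0 ✓  L=12 even ✓  0≤2≤10 ✓
Π(2lᵢ+1) = 11×11×5 = 605
triangle coeff Δ(5,5,2) = 1/38610
Σ_t [3,5]: t=3:−1/2880 t=4:+1/576 t=5:−1/2880 = 1/960
(3j)²=10/429 [(5 5 2; 0 0 0)], sign=+1
Σ_t [7,8]: t=7:−1/10080 t=8:+1/80640 = -1/11520
(3j)²=49/1430 [(5 5 2; -3 4 -1)], sign=+1
⇒ 4πI² = 245/507
I = (+1)√(245/507/(4π)) = 0.19609844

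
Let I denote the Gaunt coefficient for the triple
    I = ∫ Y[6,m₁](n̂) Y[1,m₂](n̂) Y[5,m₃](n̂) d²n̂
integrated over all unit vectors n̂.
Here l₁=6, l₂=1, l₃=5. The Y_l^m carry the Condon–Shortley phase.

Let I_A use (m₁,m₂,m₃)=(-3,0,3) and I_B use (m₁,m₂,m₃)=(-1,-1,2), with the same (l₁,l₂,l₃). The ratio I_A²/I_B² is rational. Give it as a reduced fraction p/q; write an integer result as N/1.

Shared (l₁,l₂,l₃)=(6,1,5): N and (l;000)² cancel in I_A²/I_B².
A: Δ = 2!·10!·0!/13! = 1/858; Racah Σ t=1..1: t=1:−1/80640 = -1/80640; ⇒ 3j(6 1 5; -3 0 3)² = 9/286, sgn -1
B: Δ = 2!·10!·0!/13! = 1/858; Racah Σ t=0..0: t=0:+1/60480 = 1/60480; ⇒ 3j(6 1 5; -1 -1 2)² = 5/429, sgn -1
I_A²/I_B² = (9/286)/(5/429) = 27/10

27/10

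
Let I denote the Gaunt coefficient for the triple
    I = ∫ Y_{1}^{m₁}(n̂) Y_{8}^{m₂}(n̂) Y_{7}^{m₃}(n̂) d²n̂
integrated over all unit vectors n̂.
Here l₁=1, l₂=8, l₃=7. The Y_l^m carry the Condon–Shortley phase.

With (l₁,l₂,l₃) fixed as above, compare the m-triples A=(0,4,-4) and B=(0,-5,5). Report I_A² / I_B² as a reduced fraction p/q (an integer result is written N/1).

l's match ⇒ only the (l;m) 3-j factors differ between A and B.
A: triangle coeff Δ(1,8,7) = 1/2040; Σ_t [1,1]: t=1:−1/239500800 = -1/239500800; (3j)²=2/85 [(1 8 7; 0 4 -4)], sign=+1
B: triangle coeff Δ(1,8,7) = 1/2040; Σ_t [1,1]: t=1:−1/958003200 = -1/958003200; (3j)²=13/680 [(1 8 7; 0 -5 5)], sign=-1
I_A²/I_B² = (2/85)/(13/680) = 16/13

16/13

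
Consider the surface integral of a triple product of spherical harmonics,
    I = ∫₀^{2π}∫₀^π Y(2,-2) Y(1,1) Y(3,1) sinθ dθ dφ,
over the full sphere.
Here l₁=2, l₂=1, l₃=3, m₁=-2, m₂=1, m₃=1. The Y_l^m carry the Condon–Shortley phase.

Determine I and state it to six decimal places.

Rules hold: Σm=0, L=6 even, 1≤3≤3.
N = 5·3·7 = 105
Δ = 0!·4!·2!/7! = 1/105
Racah Σ t=0..0: t=0:+1/4 = 1/4
⇒ 3j(2 1 3; 0 0 0)² = 3/35, sgn -1
Racah Σ t=0..0: t=0:+1/48 = 1/48
⇒ 3j(2 1 3; -2 1 1)² = 1/105, sgn +1
4πI² = N·(3j₀)²·(3jₘ)² = 3/35
I = -1·√(0.0857143/4π) = -0.08258890

-0.082589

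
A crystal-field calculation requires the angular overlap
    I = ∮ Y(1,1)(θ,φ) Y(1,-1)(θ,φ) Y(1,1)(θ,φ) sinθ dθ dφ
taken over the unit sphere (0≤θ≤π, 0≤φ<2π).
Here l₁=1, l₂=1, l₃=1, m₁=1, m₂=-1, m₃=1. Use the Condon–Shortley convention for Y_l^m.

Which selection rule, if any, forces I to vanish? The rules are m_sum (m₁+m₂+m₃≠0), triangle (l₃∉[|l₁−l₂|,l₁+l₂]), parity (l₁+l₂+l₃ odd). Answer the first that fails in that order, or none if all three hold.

m_sum

azimuthal sum: 1 − 1 + 1 = 1  ✗
0 ≤ 1 ≤ 2 (triangle on l)
L = 1 + 1 + 1 = 3 (odd)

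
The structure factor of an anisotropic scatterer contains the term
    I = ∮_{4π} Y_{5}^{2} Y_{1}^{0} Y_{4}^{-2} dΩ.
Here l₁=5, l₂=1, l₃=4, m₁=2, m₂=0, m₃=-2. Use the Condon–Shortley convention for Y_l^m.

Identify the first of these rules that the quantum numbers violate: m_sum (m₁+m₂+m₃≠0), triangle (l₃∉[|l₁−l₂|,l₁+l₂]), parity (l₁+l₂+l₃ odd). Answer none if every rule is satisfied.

none

m₁+m₂+m₃ = 2 + 0 − 2 = 0  ✓
triangle: |5−1|=4 ≤ l₃=4 ≤ 5+1=6  ✓
parity: l₁+l₂+l₃ = 10 is even  ✓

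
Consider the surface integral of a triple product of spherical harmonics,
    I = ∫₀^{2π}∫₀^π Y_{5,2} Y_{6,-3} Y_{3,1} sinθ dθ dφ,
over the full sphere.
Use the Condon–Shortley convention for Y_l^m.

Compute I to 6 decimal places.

-0.152880

m-sum 0 ✓  L=14 even ✓  1≤3≤11 ✓
Π(2lᵢ+1) = 11×13×7 = 1001
triangle coeff Δ(5,6,3) = 1/675675
Σ_t [3,5]: t=3:−1/8640 t=4:+1/2304 t=5:−1/8640 = 7/34560
(3j)²=7/429 [(5 6 3; 0 0 0)], sign=-1
Σ_t [1,3]: t=1:−1/40320 t=2:+1/8640 t=3:−1/34560 = 1/16128
(3j)²=18/1001 [(5 6 3; 2 -3 1)], sign=+1
⇒ 4πI² = 42/143
I = (-1)√(42/143/(4π)) = -0.15288036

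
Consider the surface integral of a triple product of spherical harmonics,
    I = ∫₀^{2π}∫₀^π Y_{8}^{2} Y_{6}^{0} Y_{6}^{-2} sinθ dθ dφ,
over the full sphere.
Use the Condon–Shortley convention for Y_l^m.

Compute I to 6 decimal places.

-0.019845

Checks pass: Σm=0; 20 even; l₃=6∈[2,14].
(2·8+1)(2·6+1)(2·6+1) = 2873
Δ: 8! 8! 4! / 21! → 1/1309458150
sum: t=2:+1/49766400 t=3:−1/3110400 t=4:+1/1327104 t=5:−1/3110400 t=6:+1/49766400 = 1/6635520
3j²(8 6 6; 0 0 0) = Δ·Π!·Σ² = 350/46189  (sign +1)
sum: t=2:+1/19906560 t=3:−1/3110400 t=4:+1/3317760 t=5:−1/21772800 t=6:+1/1393459200 = -1/66355200
3j²(8 6 6; 2 0 -2) = Δ·Π!·Σ² = 21/92378  (sign -1)
combine: 4πI² = 2873·350/46189·21/92378 = 3675/742577
take √, sign -1: I = -0.01984509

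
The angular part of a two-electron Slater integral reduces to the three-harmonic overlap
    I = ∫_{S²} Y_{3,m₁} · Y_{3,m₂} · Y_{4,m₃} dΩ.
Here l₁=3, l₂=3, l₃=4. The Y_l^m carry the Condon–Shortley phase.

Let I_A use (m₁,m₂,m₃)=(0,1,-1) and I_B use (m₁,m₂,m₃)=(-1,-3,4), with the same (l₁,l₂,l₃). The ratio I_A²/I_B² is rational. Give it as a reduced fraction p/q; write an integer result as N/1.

Same 3,3,4: normalisation and zero-m 3j drop out of the ratio.
A: Δ: 2! 4! 4! / 11! → 1/34650; sum: t=0:+1/288 t=1:−1/24 t=2:+1/48 = -5/288; 3j²(3 3 4; 0 1 -1) = Δ·Π!·Σ² = 5/462  (sign +1)
B: Δ: 2! 4! 4! / 11! → 1/34650; sum: t=0:+1/1152 = 1/1152; 3j²(3 3 4; -1 -3 4) = Δ·Π!·Σ² = 1/33  (sign +1)
I_A²/I_B² = (5/462)/(1/33) = 5/14

5/14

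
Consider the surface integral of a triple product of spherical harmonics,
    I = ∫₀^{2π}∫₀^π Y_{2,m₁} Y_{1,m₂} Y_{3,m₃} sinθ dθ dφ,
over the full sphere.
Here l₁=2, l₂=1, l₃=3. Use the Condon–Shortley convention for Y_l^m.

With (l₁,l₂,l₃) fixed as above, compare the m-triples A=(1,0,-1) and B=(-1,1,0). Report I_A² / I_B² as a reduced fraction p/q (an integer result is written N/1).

Shared (l₁,l₂,l₃)=(2,1,3): N and (l;000)² cancel in I_A²/I_B².
A: Δ = 0!·4!·2!/7! = 1/105; Racah Σ t=0..0: t=0:+1/6 = 1/6; ⇒ 3j(2 1 3; 1 0 -1)² = 8/105, sgn +1
B: Δ = 0!·4!·2!/7! = 1/105; Racah Σ t=0..0: t=0:+1/12 = 1/12; ⇒ 3j(2 1 3; -1 1 0)² = 1/35, sgn -1
I_A²/I_B² = (8/105)/(1/35) = 8/3

8/3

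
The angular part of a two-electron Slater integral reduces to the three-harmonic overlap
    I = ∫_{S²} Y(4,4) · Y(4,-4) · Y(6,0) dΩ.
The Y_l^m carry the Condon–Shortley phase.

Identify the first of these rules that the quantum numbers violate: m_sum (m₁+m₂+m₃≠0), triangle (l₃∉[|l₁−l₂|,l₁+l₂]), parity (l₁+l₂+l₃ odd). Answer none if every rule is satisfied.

Σmᵢ = 0  ✓
l₃∈[|l₁−l₂|,l₁+l₂]=[0,8], have l₃=6  ✓
Σlᵢ = 14 ⇒ even  ✓

none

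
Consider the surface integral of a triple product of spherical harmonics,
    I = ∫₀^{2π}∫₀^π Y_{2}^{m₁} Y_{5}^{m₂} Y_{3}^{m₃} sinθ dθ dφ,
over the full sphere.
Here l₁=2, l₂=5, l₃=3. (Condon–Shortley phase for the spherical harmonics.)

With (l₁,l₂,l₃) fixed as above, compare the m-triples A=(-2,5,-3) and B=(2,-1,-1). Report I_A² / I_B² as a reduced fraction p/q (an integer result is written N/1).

14/1

Same 2,5,3: normalisation and zero-m 3j drop out of the ratio.
A: Δ: 4! 0! 6! / 11! → 1/2310; sum: t=4:+1/17280 = 1/17280; 3j²(2 5 3; -2 5 -3) = Δ·Π!·Σ² = 1/11  (sign +1)
B: Δ: 4! 0! 6! / 11! → 1/2310; sum: t=0:+1/1152 = 1/1152; 3j²(2 5 3; 2 -1 -1) = Δ·Π!·Σ² = 1/154  (sign +1)
I_A²/I_B² = (1/11)/(1/154) = 14/1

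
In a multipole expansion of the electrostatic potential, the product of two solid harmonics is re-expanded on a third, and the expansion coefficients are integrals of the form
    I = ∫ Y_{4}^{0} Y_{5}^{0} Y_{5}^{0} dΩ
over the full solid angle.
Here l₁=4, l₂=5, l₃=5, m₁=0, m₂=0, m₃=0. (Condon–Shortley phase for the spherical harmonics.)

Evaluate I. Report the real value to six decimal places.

0.130198

Checks pass: Σm=0; 14 even; l₃=5∈[1,9].
(2·4+1)(2·5+1)(2·5+1) = 1089
Δ: 4! 4! 6! / 15! → 1/3153150
sum: t=0:+1/69120 t=1:−1/1728 t=2:+1/576 t=3:−1/1728 t=4:+1/69120 = 7/11520
3j²(4 5 5; 0 0 0) = Δ·Π!·Σ² = 2/143  (sign -1)
(m-triple is (0,0,0) — same symbol as above.)
combine: 4πI² = 1089·2/143·2/143 = 36/169
take √, sign +1: I = 0.13019760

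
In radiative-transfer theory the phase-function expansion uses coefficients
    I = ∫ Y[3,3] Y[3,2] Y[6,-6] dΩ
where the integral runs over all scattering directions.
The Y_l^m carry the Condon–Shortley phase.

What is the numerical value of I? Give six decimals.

0.000000

Σmᵢ = -1 ≠ 0, so the φ-integral vanishes; I = 0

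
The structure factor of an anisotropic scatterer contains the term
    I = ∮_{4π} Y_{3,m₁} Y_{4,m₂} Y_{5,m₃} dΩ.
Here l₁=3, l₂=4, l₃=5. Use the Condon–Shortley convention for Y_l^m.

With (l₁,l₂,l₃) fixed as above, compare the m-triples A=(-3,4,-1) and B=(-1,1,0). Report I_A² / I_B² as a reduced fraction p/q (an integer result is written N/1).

l's match ⇒ only the (l;m) 3-j factors differ between A and B.
A: triangle coeff Δ(3,4,5) = 1/180180; Σ_t [2,2]: t=2:+1/34560 = 1/34560; (3j)²=1/429 [(3 4 5; -3 4 -1)], sign=+1
B: triangle coeff Δ(3,4,5) = 1/180180; Σ_t [0,2]: t=0:+1/5760 t=1:−1/288 t=2:+1/288 = 1/5760; (3j)²=1/12012 [(3 4 5; -1 1 0)], sign=-1
I_A²/I_B² = (1/429)/(1/12012) = 28/1

28/1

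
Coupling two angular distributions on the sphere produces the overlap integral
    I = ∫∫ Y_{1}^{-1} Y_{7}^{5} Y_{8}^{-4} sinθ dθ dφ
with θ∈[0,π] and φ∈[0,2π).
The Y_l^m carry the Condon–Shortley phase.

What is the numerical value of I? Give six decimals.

Rules hold: Σm=0, L=16 even, 6≤8≤8.
N = 3·15·17 = 765
Δ = 0!·2!·14!/17! = 1/2040
Racah Σ t=0..0: t=0:+1/25401600 = 1/25401600
⇒ 3j(1 7 8; 0 0 0)² = 8/255, sgn +1
Racah Σ t=0..0: t=0:+1/1916006400 = 1/1916006400
⇒ 3j(1 7 8; -1 5 -4)² = 1/340, sgn +1
4πI² = N·(3j₀)²·(3jₘ)² = 6/85
I = +1·√(0.0705882/4π) = 0.07494820

0.074948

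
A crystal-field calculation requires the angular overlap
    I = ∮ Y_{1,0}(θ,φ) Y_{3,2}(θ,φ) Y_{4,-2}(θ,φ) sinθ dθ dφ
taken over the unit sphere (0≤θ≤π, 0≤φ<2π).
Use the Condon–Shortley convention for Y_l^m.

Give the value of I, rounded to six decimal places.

Checks pass: Σm=0; 8 even; l₃=4∈[2,4].
(2·1+1)(2·3+1)(2·4+1) = 189
Δ: 0! 2! 6! / 9! → 1/252
sum: t=0:+1/36 = 1/36
3j²(1 3 4; 0 0 0) = Δ·Π!·Σ² = 4/63  (sign +1)
sum: t=0:+1/120 = 1/120
3j²(1 3 4; 0 2 -2) = Δ·Π!·Σ² = 1/21  (sign +1)
combine: 4πI² = 189·4/63·1/21 = 4/7
take √, sign +1: I = 0.21324362

0.213244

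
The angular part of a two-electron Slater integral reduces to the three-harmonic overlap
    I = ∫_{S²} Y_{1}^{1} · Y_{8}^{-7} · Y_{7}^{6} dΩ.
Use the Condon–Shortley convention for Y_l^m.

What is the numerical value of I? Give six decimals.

Checks pass: Σm=0; 16 even; l₃=7∈[7,9].
(2·1+1)(2·8+1)(2·7+1) = 765
Δ: 2! 0! 14! / 17! → 1/2040
sum: t=1:−1/25401600 = -1/25401600
3j²(1 8 7; 0 0 0) = Δ·Π!·Σ² = 8/255  (sign +1)
sum: t=0:+1/12454041600 = 1/12454041600
3j²(1 8 7; 1 -7 6) = Δ·Π!·Σ² = 7/136  (sign -1)
combine: 4πI² = 765·8/255·7/136 = 21/17
take √, sign -1: I = -0.31353083

-0.313531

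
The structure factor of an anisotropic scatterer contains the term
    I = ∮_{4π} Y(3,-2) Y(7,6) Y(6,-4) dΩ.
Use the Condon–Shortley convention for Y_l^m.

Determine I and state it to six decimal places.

m-sum 0 ✓  L=16 even ✓  4≤6≤10 ✓
Π(2lᵢ+1) = 7×15×13 = 1365
triangle coeff Δ(3,7,6) = 1/2042040
Σ_t [1,3]: t=1:−1/207360 t=2:+1/57600 t=3:−1/207360 = 1/129600
(3j)²=168/12155 [(3 7 6; 0 0 0)], sign=+1
Σ_t [3,4]: t=3:−1/43545600 t=4:+1/8709120 = 1/10886400
(3j)²=8/357 [(3 7 6; -2 6 -4)], sign=+1
⇒ 4πI² = 1344/3179
I = (+1)√(1344/3179/(4π)) = 0.18342116

0.183421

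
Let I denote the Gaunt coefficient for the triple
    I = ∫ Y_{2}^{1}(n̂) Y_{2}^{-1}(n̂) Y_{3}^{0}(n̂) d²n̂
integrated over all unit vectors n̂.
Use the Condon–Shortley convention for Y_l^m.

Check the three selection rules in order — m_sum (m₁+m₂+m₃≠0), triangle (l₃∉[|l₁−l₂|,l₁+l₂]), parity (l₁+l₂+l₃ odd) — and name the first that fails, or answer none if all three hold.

azimuthal sum: 1 − 1 + 0 = 0  ✓
0 ≤ 3 ≤ 4 (triangle on l)  ✓
L = 2 + 2 + 3 = 7 (odd)  ✗

parity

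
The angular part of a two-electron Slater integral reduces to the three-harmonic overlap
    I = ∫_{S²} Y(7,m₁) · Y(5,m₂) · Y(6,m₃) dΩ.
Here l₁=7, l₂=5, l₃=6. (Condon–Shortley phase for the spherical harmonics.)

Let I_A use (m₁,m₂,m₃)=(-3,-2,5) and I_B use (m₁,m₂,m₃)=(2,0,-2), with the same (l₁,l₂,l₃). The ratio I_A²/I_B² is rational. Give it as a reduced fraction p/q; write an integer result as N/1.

48125/81

Shared (l₁,l₂,l₃)=(7,5,6): N and (l;000)² cancel in I_A²/I_B².
A: Δ = 6!·8!·4!/19! = 1/174594420; Racah Σ t=2..3: t=2:+1/11612160 t=3:−1/4354560 = -1/6967296; ⇒ 3j(7 5 6; -3 -2 5)² = 625/50388, sgn +1
B: Δ = 6!·8!·4!/19! = 1/174594420; Racah Σ t=1..5: t=1:−1/1658880 t=2:+1/207360 t=3:−1/207360 t=4:+1/1451520 t=5:−1/116121600 = 1/12902400; ⇒ 3j(7 5 6; 2 0 -2)² = 27/1293292, sgn +1
I_A²/I_B² = (625/50388)/(27/1293292) = 48125/81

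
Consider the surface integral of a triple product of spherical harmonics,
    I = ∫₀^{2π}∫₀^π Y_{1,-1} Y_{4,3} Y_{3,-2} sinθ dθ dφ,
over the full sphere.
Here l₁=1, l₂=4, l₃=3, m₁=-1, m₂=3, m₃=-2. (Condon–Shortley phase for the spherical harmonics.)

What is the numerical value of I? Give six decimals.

Rules hold: Σm=0, L=8 even, 3≤3≤5.
N = 3·9·7 = 189
Δ = 2!·0!·6!/9! = 1/252
Racah Σ t=1..1: t=1:−1/36 = -1/36
⇒ 3j(1 4 3; 0 0 0)² = 4/63, sgn +1
Racah Σ t=2..2: t=2:+1/240 = 1/240
⇒ 3j(1 4 3; -1 3 -2)² = 1/12, sgn -1
4πI² = N·(3j₀)²·(3jₘ)² = 1/1
I = -1·√(1/4π) = -0.28209479

-0.282095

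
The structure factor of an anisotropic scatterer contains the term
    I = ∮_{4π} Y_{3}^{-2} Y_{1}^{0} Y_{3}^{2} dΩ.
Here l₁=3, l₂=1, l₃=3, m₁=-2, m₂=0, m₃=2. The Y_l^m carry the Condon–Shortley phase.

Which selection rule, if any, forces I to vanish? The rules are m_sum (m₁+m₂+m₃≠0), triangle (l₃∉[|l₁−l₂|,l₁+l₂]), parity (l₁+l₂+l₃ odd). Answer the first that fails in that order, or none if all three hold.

azimuthal sum: -2 + 0 + 2 = 0  ✓
2 ≤ 3 ≤ 4 (triangle on l)  ✓
L = 3 + 1 + 3 = 7 (odd)  ✗

parity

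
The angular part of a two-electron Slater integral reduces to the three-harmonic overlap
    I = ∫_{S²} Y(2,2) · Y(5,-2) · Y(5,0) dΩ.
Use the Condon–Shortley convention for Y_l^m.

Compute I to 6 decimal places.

m-sum 0 ✓  L=12 even ✓  3≤5≤7 ✓
Π(2lᵢ+1) = 5×11×11 = 605
triangle coeff Δ(2,5,5) = 1/38610
Σ_t [0,2]: t=0:+1/2880 t=1:−1/576 t=2:+1/2880 = -1/960
(3j)²=10/429 [(2 5 5; 0 0 0)], sign=+1
Σ_t [0,0]: t=0:+1/2880 = 1/2880
(3j)²=14/429 [(2 5 5; 2 -2 0)], sign=-1
⇒ 4πI² = 700/1521
I = (-1)√(700/1521/(4π)) = -0.19137248

-0.191372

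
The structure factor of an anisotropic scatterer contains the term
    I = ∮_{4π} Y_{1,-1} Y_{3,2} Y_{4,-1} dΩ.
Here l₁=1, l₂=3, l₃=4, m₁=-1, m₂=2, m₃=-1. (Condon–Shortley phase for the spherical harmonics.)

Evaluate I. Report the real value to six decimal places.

Checks pass: Σm=0; 8 even; l₃=4∈[2,4].
(2·1+1)(2·3+1)(2·4+1) = 189
Δ: 0! 2! 6! / 9! → 1/252
sum: t=0:+1/36 = 1/36
3j²(1 3 4; 0 0 0) = Δ·Π!·Σ² = 4/63  (sign +1)
sum: t=0:+1/240 = 1/240
3j²(1 3 4; -1 2 -1) = Δ·Π!·Σ² = 1/84  (sign -1)
combine: 4πI² = 189·4/63·1/84 = 1/7
take √, sign -1: I = -0.10662181

-0.106622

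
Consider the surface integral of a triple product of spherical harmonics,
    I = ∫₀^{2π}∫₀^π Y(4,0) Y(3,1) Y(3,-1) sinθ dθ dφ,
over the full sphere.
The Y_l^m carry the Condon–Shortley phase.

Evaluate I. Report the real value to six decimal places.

-0.025645

Rules hold: Σm=0, L=10 even, 1≤3≤7.
N = 9·7·7 = 441
Δ = 4!·4!·2!/11! = 1/34650
Racah Σ t=1..3: t=1:−1/72 t=2:+1/16 t=3:−1/72 = 5/144
⇒ 3j(4 3 3; 0 0 0)² = 2/77, sgn -1
Racah Σ t=2..4: t=2:+1/32 t=3:−1/36 t=4:+1/1152 = 5/1152
⇒ 3j(4 3 3; 0 1 -1)² = 1/1386, sgn +1
4πI² = N·(3j₀)²·(3jₘ)² = 1/121
I = -1·√(0.00826446/4π) = -0.02564498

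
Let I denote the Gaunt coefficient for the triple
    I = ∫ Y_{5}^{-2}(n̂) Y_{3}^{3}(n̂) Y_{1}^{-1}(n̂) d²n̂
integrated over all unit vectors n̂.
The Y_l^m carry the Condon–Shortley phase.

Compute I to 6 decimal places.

0.000000

triangle: need 2≤l₃≤8, have 1; I=0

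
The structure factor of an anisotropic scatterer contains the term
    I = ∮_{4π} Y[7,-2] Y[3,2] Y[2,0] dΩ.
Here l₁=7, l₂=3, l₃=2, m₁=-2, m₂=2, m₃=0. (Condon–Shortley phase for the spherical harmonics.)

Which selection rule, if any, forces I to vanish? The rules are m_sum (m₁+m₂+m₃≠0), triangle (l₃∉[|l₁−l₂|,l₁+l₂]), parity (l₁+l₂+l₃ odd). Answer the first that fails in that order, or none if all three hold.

triangle

Σmᵢ = 0  ✓
l₃∈[|l₁−l₂|,l₁+l₂]=[4,10], have l₃=2  ✗
Σlᵢ = 12 ⇒ even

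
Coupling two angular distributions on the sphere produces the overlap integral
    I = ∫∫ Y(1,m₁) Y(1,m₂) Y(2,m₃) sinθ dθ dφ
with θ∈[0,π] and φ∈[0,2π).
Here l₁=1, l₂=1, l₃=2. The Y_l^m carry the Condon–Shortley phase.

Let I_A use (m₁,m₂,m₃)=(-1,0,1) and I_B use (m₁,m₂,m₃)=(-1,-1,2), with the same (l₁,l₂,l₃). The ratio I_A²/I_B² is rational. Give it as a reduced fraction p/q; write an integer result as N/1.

1/2

Shared (l₁,l₂,l₃)=(1,1,2): N and (l;000)² cancel in I_A²/I_B².
A: Δ = 0!·2!·2!/5! = 1/30; Racah Σ t=0..0: t=0:+1/2 = 1/2; ⇒ 3j(1 1 2; -1 0 1)² = 1/10, sgn -1
B: Δ = 0!·2!·2!/5! = 1/30; Racah Σ t=0..0: t=0:+1/4 = 1/4; ⇒ 3j(1 1 2; -1 -1 2)² = 1/5, sgn +1
I_A²/I_B² = (1/10)/(1/5) = 1/2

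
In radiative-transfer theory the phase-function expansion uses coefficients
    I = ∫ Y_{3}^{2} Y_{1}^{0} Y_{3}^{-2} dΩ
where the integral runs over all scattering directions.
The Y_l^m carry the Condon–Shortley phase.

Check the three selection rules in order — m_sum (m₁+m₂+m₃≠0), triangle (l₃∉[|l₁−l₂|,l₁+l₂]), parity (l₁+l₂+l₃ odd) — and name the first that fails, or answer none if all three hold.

Σmᵢ = 0  ✓
l₃∈[|l₁−l₂|,l₁+l₂]=[2,4], have l₃=3  ✓
Σlᵢ = 7 ⇒ odd  ✗

parity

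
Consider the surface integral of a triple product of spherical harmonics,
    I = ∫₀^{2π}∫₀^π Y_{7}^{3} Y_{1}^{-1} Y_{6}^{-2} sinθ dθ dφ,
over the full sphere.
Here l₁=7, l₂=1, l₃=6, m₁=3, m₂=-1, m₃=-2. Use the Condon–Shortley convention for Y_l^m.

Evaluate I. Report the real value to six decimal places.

Checks pass: Σm=0; 14 even; l₃=6∈[6,8].
(2·7+1)(2·1+1)(2·6+1) = 585
Δ: 2! 12! 0! / 15! → 1/1365
sum: t=1:−1/518400 = -1/518400
3j²(7 1 6; 0 0 0) = Δ·Π!·Σ² = 7/195  (sign -1)
sum: t=0:+1/1935360 = 1/1935360
3j²(7 1 6; 3 -1 -2) = Δ·Π!·Σ² = 3/91  (sign +1)
combine: 4πI² = 585·7/195·3/91 = 9/13
take √, sign -1: I = -0.23471705

-0.234717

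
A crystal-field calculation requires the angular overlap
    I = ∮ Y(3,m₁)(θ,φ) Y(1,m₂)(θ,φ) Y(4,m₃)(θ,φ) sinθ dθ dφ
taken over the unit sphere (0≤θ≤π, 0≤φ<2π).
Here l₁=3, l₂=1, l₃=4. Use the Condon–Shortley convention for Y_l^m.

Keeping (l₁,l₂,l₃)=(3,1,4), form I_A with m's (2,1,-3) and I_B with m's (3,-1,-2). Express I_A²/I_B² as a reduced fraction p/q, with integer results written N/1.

21/1

l's match ⇒ only the (l;m) 3-j factors differ between A and B.
A: triangle coeff Δ(3,1,4) = 1/252; Σ_t [0,0]: t=0:+1/240 = 1/240; (3j)²=1/12 [(3 1 4; 2 1 -3)], sign=-1
B: triangle coeff Δ(3,1,4) = 1/252; Σ_t [0,0]: t=0:+1/1440 = 1/1440; (3j)²=1/252 [(3 1 4; 3 -1 -2)], sign=+1
I_A²/I_B² = (1/12)/(1/252) = 21/1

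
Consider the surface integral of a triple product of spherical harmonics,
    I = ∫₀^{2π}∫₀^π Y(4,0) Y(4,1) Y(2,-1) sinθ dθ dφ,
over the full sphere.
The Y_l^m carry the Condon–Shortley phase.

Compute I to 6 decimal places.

-0.044869

Checks pass: Σm=0; 10 even; l₃=2∈[0,8].
(2·4+1)(2·4+1)(2·2+1) = 405
Δ: 6! 2! 2! / 11! → 1/13860
sum: t=2:+1/192 t=3:−1/36 t=4:+1/192 = -5/288
3j²(4 4 2; 0 0 0) = Δ·Π!·Σ² = 20/693  (sign -1)
sum: t=3:−1/72 t=4:+1/96 = -1/288
3j²(4 4 2; 0 1 -1) = Δ·Π!·Σ² = 1/462  (sign +1)
combine: 4πI² = 405·20/693·1/462 = 150/5929
take √, sign -1: I = -0.04486937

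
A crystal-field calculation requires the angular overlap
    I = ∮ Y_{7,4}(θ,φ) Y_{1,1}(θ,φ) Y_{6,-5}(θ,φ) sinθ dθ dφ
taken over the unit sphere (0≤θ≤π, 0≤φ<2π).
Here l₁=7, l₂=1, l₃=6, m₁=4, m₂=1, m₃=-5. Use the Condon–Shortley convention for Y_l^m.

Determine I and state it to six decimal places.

Rules hold: Σm=0, L=14 even, 6≤6≤8.
N = 15·3·13 = 585
Δ = 2!·12!·0!/15! = 1/1365
Racah Σ t=1..1: t=1:−1/518400 = -1/518400
⇒ 3j(7 1 6; 0 0 0)² = 7/195, sgn -1
Racah Σ t=2..2: t=2:+1/79833600 = 1/79833600
⇒ 3j(7 1 6; 4 1 -5)² = 1/455, sgn -1
4πI² = N·(3j₀)²·(3jₘ)² = 3/65
I = +1·√(0.0461538/4π) = 0.06060368

0.060604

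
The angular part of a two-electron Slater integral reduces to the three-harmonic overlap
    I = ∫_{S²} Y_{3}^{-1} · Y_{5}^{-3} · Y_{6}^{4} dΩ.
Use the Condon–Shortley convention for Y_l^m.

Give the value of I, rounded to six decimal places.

Checks pass: Σm=0; 14 even; l₃=6∈[2,8].
(2·3+1)(2·5+1)(2·6+1) = 1001
Δ: 2! 4! 8! / 15! → 1/675675
sum: t=0:+1/8640 t=1:−1/2304 t=2:+1/8640 = -7/34560
3j²(3 5 6; 0 0 0) = Δ·Π!·Σ² = 7/429  (sign -1)
sum: t=0:+1/69120 t=1:−1/30240 t=2:+1/322560 = -1/64512
3j²(3 5 6; -1 -3 4) = Δ·Π!·Σ² = 10/1001  (sign -1)
combine: 4πI² = 1001·7/429·10/1001 = 70/429
take √, sign +1: I = 0.11395029

0.113950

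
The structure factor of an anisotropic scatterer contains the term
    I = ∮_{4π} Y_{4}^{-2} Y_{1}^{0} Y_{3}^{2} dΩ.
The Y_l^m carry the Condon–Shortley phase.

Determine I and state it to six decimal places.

0.213244

m-sum 0 ✓  L=8 even ✓  3≤3≤5 ✓
Π(2lᵢ+1) = 9×3×7 = 189
triangle coeff Δ(4,1,3) = 1/252
Σ_t [1,1]: t=1:−1/36 = -1/36
(3j)²=4/63 [(4 1 3; 0 0 0)], sign=+1
Σ_t [1,1]: t=1:−1/120 = -1/120
(3j)²=1/21 [(4 1 3; -2 0 2)], sign=+1
⇒ 4πI² = 4/7
I = (+1)√(4/7/(4π)) = 0.21324362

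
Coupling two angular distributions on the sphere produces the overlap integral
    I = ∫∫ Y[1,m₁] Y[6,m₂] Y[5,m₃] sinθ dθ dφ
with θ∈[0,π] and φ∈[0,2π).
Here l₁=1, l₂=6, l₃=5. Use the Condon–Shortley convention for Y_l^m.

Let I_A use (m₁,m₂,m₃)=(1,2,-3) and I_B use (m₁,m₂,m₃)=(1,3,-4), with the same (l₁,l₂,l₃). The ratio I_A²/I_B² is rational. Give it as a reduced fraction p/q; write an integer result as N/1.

l's match ⇒ only the (l;m) 3-j factors differ between A and B.
A: triangle coeff Δ(1,6,5) = 1/858; Σ_t [0,0]: t=0:+1/161280 = 1/161280; (3j)²=1/143 [(1 6 5; 1 2 -3)], sign=+1
B: triangle coeff Δ(1,6,5) = 1/858; Σ_t [0,0]: t=0:+1/725760 = 1/725760; (3j)²=1/286 [(1 6 5; 1 3 -4)], sign=-1
I_A²/I_B² = (1/143)/(1/286) = 2/1

2/1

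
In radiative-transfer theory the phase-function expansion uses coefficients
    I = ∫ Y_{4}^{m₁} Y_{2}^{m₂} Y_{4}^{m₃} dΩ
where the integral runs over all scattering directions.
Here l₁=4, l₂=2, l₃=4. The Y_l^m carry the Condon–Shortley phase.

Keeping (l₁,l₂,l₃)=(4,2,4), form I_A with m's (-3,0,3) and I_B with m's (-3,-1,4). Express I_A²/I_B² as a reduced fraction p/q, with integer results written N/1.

1/12

l's match ⇒ only the (l;m) 3-j factors differ between A and B.
A: triangle coeff Δ(4,2,4) = 1/13860; Σ_t [1,2]: t=1:−1/720 t=2:+1/480 = 1/1440; (3j)²=7/1980 [(4 2 4; -3 0 3)], sign=-1
B: triangle coeff Δ(4,2,4) = 1/13860; Σ_t [1,1]: t=1:−1/1440 = -1/1440; (3j)²=7/165 [(4 2 4; -3 -1 4)], sign=-1
I_A²/I_B² = (7/1980)/(7/165) = 1/12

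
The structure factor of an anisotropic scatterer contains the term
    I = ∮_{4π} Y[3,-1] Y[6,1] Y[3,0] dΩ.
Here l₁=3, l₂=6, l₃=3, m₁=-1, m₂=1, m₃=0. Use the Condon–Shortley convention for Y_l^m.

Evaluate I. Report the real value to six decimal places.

-0.221775

Checks pass: Σm=0; 12 even; l₃=3∈[3,9].
(2·3+1)(2·6+1)(2·3+1) = 637
Δ: 6! 0! 6! / 13! → 1/12012
sum: t=3:−1/1296 = -1/1296
3j²(3 6 3; 0 0 0) = Δ·Π!·Σ² = 100/3003  (sign +1)
sum: t=4:+1/1728 = 1/1728
3j²(3 6 3; -1 1 0) = Δ·Π!·Σ² = 25/858  (sign -1)
combine: 4πI² = 637·100/3003·25/858 = 8750/14157
take √, sign -1: I = -0.22177545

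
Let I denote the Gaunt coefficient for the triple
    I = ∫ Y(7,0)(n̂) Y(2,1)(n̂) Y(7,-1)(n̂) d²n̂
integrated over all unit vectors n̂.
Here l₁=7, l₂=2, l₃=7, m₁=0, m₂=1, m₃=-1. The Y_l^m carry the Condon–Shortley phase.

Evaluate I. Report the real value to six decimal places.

Checks pass: Σm=0; 16 even; l₃=7∈[5,9].
(2·7+1)(2·2+1)(2·7+1) = 1125
Δ: 2! 12! 2! / 17! → 1/185640
sum: t=0:+1/2419200 t=1:−1/518400 t=2:+1/2419200 = -1/907200
3j²(7 2 7; 0 0 0) = Δ·Π!·Σ² = 56/3315  (sign +1)
sum: t=1:−1/1036800 t=2:+1/1209600 = -1/7257600
3j²(7 2 7; 0 1 -1) = Δ·Π!·Σ² = 1/2210  (sign -1)
combine: 4πI² = 1125·56/3315·1/2210 = 420/48841
take √, sign -1: I = -0.02615938

-0.026159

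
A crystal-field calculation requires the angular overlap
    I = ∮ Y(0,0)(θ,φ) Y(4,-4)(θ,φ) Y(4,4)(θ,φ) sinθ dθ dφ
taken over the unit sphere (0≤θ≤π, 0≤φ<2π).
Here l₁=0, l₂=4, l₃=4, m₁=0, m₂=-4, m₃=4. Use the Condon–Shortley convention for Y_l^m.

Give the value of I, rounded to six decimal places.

0.282095

Rules hold: Σm=0, L=8 even, 4≤4≤4.
N = 1·9·9 = 81
Δ = 0!·0!·8!/9! = 1/9
Racah Σ t=0..0: t=0:+1/576 = 1/576
⇒ 3j(0 4 4; 0 0 0)² = 1/9, sgn +1
Racah Σ t=0..0: t=0:+1/40320 = 1/40320
⇒ 3j(0 4 4; 0 -4 4)² = 1/9, sgn +1
4πI² = N·(3j₀)²·(3jₘ)² = 1/1
I = +1·√(1/4π) = 0.28209479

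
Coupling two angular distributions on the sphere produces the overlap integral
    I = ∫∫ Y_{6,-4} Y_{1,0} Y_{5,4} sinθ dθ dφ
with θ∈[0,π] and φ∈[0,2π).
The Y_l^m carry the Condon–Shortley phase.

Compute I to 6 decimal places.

Rules hold: Σm=0, L=12 even, 5≤5≤7.
N = 13·3·11 = 429
Δ = 2!·10!·0!/13! = 1/858
Racah Σ t=1..1: t=1:−1/14400 = -1/14400
⇒ 3j(6 1 5; 0 0 0)² = 6/143, sgn +1
Racah Σ t=1..1: t=1:−1/362880 = -1/362880
⇒ 3j(6 1 5; -4 0 4)² = 10/429, sgn +1
4πI² = N·(3j₀)²·(3jₘ)² = 60/143
I = +1·√(0.41958/4π) = 0.18272698

0.182727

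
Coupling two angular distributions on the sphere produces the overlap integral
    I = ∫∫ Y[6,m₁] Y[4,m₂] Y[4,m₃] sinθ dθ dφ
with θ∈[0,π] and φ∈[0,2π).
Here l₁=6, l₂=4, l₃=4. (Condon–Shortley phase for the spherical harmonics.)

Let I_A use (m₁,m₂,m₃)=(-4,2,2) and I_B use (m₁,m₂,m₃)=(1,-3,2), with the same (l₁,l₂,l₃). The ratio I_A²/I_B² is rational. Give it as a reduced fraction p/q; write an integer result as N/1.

l's match ⇒ only the (l;m) 3-j factors differ between A and B.
A: triangle coeff Δ(6,4,4) = 1/1261260; Σ_t [4,6]: t=4:+1/69120 t=5:−1/14400 t=6:+1/69120 = -7/172800; (3j)²=14/715 [(6 4 4; -4 2 2)], sign=-1
B: triangle coeff Δ(6,4,4) = 1/1261260; Σ_t [0,1]: t=0:+1/86400 t=1:−1/11520 = -13/172800; (3j)²=13/660 [(6 4 4; 1 -3 2)], sign=-1
I_A²/I_B² = (14/715)/(13/660) = 168/169

168/169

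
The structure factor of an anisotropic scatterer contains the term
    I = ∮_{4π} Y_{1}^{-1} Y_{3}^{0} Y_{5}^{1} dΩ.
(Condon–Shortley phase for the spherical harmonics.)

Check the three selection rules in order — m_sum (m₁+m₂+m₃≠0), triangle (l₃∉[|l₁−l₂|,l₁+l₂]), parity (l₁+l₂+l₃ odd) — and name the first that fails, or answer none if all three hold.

triangle

azimuthal sum: -1 + 0 + 1 = 0  ✓
2 ≤ 5 ≤ 4 (triangle on l)  ✗
L = 1 + 3 + 5 = 9 (odd)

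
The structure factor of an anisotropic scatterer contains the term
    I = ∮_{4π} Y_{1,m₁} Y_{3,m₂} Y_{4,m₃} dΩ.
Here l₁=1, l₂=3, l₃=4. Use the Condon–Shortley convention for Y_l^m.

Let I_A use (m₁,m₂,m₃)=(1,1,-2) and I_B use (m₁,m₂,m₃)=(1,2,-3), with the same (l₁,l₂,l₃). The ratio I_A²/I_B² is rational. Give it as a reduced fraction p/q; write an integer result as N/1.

l's match ⇒ only the (l;m) 3-j factors differ between A and B.
A: triangle coeff Δ(1,3,4) = 1/252; Σ_t [0,0]: t=0:+1/96 = 1/96; (3j)²=5/84 [(1 3 4; 1 1 -2)], sign=+1
B: triangle coeff Δ(1,3,4) = 1/252; Σ_t [0,0]: t=0:+1/240 = 1/240; (3j)²=1/12 [(1 3 4; 1 2 -3)], sign=-1
I_A²/I_B² = (5/84)/(1/12) = 5/7

5/7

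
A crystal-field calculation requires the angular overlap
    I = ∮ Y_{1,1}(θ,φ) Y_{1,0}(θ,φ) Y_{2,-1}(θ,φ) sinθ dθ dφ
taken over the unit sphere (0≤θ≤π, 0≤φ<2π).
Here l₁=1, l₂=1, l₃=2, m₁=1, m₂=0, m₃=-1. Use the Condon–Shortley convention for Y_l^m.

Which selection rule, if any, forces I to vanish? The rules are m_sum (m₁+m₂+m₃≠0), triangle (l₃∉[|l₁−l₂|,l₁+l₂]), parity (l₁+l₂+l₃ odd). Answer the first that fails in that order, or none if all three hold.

azimuthal sum: 1 + 0 − 1 = 0  ✓
0 ≤ 2 ≤ 2 (triangle on l)  ✓
L = 1 + 1 + 2 = 4 (even)  ✓

none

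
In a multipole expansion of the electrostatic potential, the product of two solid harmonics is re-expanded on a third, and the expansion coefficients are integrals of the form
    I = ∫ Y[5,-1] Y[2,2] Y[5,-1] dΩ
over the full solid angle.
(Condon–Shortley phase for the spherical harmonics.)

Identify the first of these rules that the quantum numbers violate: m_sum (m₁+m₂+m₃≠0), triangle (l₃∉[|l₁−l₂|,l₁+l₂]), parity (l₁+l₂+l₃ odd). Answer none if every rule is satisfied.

none

azimuthal sum: -1 + 2 − 1 = 0  ✓
3 ≤ 5 ≤ 7 (triangle on l)  ✓
L = 5 + 2 + 5 = 12 (even)  ✓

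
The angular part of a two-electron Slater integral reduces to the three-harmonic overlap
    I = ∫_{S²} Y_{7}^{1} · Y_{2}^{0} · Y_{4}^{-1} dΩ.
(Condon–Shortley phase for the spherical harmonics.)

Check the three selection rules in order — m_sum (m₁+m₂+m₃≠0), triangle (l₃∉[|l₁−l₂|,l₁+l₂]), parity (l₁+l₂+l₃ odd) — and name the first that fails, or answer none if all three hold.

Σmᵢ = 0  ✓
l₃∈[|l₁−l₂|,l₁+l₂]=[5,9], have l₃=4  ✗
Σlᵢ = 13 ⇒ odd

triangle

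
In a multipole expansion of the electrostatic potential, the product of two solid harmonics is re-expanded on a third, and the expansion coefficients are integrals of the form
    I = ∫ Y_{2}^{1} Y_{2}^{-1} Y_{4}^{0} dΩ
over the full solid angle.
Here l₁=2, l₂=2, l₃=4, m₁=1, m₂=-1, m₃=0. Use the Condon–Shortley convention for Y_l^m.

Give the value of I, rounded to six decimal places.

Rules hold: Σm=0, L=8 even, 0≤4≤4.
N = 5·5·9 = 225
Δ = 0!·4!·4!/9! = 1/630
Racah Σ t=0..0: t=0:+1/16 = 1/16
⇒ 3j(2 2 4; 0 0 0)² = 2/35, sgn +1
Racah Σ t=0..0: t=0:+1/36 = 1/36
⇒ 3j(2 2 4; 1 -1 0)² = 8/315, sgn +1
4πI² = N·(3j₀)²·(3jₘ)² = 16/49
I = +1·√(0.326531/4π) = 0.16119702

0.161197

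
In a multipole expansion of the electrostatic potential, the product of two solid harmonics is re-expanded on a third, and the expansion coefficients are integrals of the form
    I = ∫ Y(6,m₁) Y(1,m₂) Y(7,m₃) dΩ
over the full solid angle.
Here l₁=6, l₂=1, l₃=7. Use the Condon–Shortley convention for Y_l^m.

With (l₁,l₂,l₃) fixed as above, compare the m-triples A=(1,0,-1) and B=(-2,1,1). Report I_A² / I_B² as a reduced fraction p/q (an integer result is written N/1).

16/5

Shared (l₁,l₂,l₃)=(6,1,7): N and (l;000)² cancel in I_A²/I_B².
A: Δ = 0!·12!·2!/15! = 1/1365; Racah Σ t=0..0: t=0:+1/604800 = 1/604800; ⇒ 3j(6 1 7; 1 0 -1)² = 16/455, sgn +1
B: Δ = 0!·12!·2!/15! = 1/1365; Racah Σ t=0..0: t=0:+1/1935360 = 1/1935360; ⇒ 3j(6 1 7; -2 1 1)² = 1/91, sgn +1
I_A²/I_B² = (16/455)/(1/91) = 16/5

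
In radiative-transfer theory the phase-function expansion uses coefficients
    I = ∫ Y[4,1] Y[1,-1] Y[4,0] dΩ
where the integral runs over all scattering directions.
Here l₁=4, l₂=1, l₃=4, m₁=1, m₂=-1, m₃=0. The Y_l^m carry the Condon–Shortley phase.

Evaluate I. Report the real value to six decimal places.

0.000000

Σlᵢ=9 odd — θ-integrand is odd under cosθ→−cosθ; I=0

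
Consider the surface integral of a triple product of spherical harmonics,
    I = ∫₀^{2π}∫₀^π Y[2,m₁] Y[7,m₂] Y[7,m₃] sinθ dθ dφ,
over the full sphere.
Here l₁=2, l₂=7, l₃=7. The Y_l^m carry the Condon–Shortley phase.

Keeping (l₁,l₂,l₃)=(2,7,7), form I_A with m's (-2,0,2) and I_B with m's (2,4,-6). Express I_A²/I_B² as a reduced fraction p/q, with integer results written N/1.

42/13

Shared (l₁,l₂,l₃)=(2,7,7): N and (l;000)² cancel in I_A²/I_B².
A: Δ = 2!·2!·12!/17! = 1/185640; Racah Σ t=2..2: t=2:+1/2419200 = 1/2419200; ⇒ 3j(2 7 7; -2 0 2)² = 27/1105, sgn -1
B: Δ = 2!·2!·12!/17! = 1/185640; Racah Σ t=0..0: t=0:+1/159667200 = 1/159667200; ⇒ 3j(2 7 7; 2 4 -6)² = 9/1190, sgn -1
I_A²/I_B² = (27/1105)/(9/1190) = 42/13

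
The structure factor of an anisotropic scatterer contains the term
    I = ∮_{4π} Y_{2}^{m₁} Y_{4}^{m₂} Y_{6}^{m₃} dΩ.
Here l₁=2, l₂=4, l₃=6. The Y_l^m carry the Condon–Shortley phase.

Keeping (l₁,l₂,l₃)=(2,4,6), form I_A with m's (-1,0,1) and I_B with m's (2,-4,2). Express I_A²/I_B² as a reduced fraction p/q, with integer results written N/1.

Same 2,4,6: normalisation and zero-m 3j drop out of the ratio.
A: Δ: 0! 4! 8! / 13! → 1/6435; sum: t=0:+1/3456 = 1/3456; 3j²(2 4 6; -1 0 1) = Δ·Π!·Σ² = 35/1287  (sign -1)
B: Δ: 0! 4! 8! / 13! → 1/6435; sum: t=0:+1/967680 = 1/967680; 3j²(2 4 6; 2 -4 2) = Δ·Π!·Σ² = 1/6435  (sign +1)
I_A²/I_B² = (35/1287)/(1/6435) = 175/1

175/1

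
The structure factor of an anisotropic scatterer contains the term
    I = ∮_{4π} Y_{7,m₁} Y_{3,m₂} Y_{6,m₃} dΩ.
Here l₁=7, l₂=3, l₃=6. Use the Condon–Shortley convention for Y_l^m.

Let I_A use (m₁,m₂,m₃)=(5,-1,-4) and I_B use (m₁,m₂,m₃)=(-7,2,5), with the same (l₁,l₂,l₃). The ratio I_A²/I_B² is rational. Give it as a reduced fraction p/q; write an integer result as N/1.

Same 7,3,6: normalisation and zero-m 3j drop out of the ratio.
A: Δ: 4! 10! 2! / 17! → 1/2042040; sum: t=0:+1/3870720 t=1:−1/2177280 t=2:+1/29030400 = -29/174182400; 3j²(7 3 6; 5 -1 -4) = Δ·Π!·Σ² = 841/185640  (sign -1)
B: Δ: 4! 10! 2! / 17! → 1/2042040; sum: t=4:+1/87091200 = 1/87091200; 3j²(7 3 6; -7 2 5) = Δ·Π!·Σ² = 11/408  (sign -1)
I_A²/I_B² = (841/185640)/(11/408) = 841/5005

841/5005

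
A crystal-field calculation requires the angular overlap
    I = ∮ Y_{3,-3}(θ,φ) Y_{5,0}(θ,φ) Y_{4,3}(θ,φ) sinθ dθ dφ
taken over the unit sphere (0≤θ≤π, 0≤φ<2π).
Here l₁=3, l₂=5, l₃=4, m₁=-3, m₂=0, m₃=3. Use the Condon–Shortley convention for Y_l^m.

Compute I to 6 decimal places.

m-sum 0 ✓  L=12 even ✓  2≤4≤8 ✓
Π(2lᵢ+1) = 7×11×9 = 693
triangle coeff Δ(3,5,4) = 1/180180
Σ_t [1,3]: t=1:−1/576 t=2:+1/144 t=3:−1/576 = 1/288
(3j)²=20/1001 [(3 5 4; 0 0 0)], sign=+1
Σ_t [4,4]: t=4:+1/5760 = 1/5760
(3j)²=5/572 [(3 5 4; -3 0 3)], sign=-1
⇒ 4πI² = 225/1859
I = (-1)√(225/1859/(4π)) = -0.09814013

-0.098140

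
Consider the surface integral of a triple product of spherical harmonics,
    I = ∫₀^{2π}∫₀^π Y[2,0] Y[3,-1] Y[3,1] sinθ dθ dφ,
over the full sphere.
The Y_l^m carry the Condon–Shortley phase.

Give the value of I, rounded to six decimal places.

Checks pass: Σm=0; 8 even; l₃=3∈[1,5].
(2·2+1)(2·3+1)(2·3+1) = 245
Δ: 2! 2! 4! / 9! → 1/3780
sum: t=0:+1/24 t=1:−1/4 t=2:+1/24 = -1/6
3j²(2 3 3; 0 0 0) = Δ·Π!·Σ² = 4/105  (sign +1)
sum: t=0:+1/16 t=1:−1/6 t=2:+1/96 = -3/32
3j²(2 3 3; 0 -1 1) = Δ·Π!·Σ² = 3/140  (sign -1)
combine: 4πI² = 245·4/105·3/140 = 1/5
take √, sign -1: I = -0.12615663

-0.126157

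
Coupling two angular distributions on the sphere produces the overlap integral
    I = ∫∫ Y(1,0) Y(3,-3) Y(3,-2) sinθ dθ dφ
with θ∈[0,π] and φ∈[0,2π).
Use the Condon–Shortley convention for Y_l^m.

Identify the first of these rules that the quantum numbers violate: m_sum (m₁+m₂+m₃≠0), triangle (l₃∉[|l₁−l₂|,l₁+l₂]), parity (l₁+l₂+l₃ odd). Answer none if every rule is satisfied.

m_sum

azimuthal sum: 0 − 3 − 2 = -5  ✗
2 ≤ 3 ≤ 4 (triangle on l)
L = 1 + 3 + 3 = 7 (odd)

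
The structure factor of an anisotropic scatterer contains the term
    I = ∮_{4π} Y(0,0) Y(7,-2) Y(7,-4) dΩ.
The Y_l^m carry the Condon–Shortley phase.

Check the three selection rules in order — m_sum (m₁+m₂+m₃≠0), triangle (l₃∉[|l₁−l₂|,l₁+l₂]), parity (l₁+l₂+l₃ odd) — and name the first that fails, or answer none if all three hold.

m_sum

azimuthal sum: 0 − 2 − 4 = -6  ✗
7 ≤ 7 ≤ 7 (triangle on l)
L = 0 + 7 + 7 = 14 (even)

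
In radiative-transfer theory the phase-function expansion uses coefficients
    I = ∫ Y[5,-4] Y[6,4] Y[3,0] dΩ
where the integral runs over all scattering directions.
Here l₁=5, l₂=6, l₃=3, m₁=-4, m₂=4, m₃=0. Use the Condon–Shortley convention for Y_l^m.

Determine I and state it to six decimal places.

-0.139560

Rules hold: Σm=0, L=14 even, 1≤3≤11.
N = 11·13·7 = 1001
Δ = 8!·2!·4!/15! = 1/675675
Racah Σ t=3..5: t=3:−1/8640 t=4:+1/2304 t=5:−1/8640 = 7/34560
⇒ 3j(5 6 3; 0 0 0)² = 7/429, sgn -1
Racah Σ t=7..8: t=7:−1/60480 t=8:+1/161280 = -1/96768
⇒ 3j(5 6 3; -4 4 0)² = 15/1001, sgn +1
4πI² = N·(3j₀)²·(3jₘ)² = 35/143
I = -1·√(0.244755/4π) = -0.13956004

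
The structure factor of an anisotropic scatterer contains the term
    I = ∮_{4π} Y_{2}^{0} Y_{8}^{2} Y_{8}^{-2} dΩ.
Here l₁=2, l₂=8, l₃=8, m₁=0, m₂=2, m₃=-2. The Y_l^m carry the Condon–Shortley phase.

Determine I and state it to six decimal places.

0.132796

Checks pass: Σm=0; 18 even; l₃=8∈[6,10].
(2·2+1)(2·8+1)(2·8+1) = 1445
Δ: 2! 2! 14! / 19! → 1/348840
sum: t=0:+1/116121600 t=1:−1/25401600 t=2:+1/116121600 = -1/45158400
3j²(2 8 8; 0 0 0) = Δ·Π!·Σ² = 24/1615  (sign -1)
sum: t=0:+1/348364800 t=1:−1/43545600 t=2:+1/116121600 = -1/87091200
3j²(2 8 8; 0 2 -2) = Δ·Π!·Σ² = 10/969  (sign -1)
combine: 4πI² = 1445·24/1615·10/969 = 80/361
take √, sign +1: I = 0.13279645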